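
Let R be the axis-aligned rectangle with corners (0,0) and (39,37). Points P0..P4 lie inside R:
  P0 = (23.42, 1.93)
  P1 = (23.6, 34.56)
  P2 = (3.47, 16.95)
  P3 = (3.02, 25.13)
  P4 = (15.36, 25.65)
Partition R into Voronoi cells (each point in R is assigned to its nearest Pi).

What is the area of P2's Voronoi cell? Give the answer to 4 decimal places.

1. box [0,39]×[0,37]: [(0, 0) (39, 0) (39, 37) (0, 37)]
2. ⊥bis P2·P0 via (13.445,9.44): [(0, 0) (6.3378, 0) (34.1944, 37) (0, 37)]  |A|=749.8462
3. ⊥bis P2·P1 via (13.535,25.755): [(0, 0) (6.3378, 0) (20.0883, 18.2639) (3.6977, 37) (0, 37)]  |A|=464.1511
4. ⊥bis P2·P3 via (3.245,21.04): [(0, 20.8615) (0, 0) (6.3378, 0) (20.0883, 18.2639) (16.9979, 21.7966)]  |A|=298.8818
5. ⊥bis P2·P4 via (9.415,21.3): [(9.3591, 21.3764) (0, 20.8615) (0, 0) (6.3378, 0) (15.8022, 12.5709)]  |A|=247.5287
6. canonical 5-gon: [(9.3591, 21.3764) (0, 20.8615) (0, 0) (6.3378, 0) (15.8022, 12.5709)]
7. shoelace: 247.5287

Area of P2's cell: 247.5287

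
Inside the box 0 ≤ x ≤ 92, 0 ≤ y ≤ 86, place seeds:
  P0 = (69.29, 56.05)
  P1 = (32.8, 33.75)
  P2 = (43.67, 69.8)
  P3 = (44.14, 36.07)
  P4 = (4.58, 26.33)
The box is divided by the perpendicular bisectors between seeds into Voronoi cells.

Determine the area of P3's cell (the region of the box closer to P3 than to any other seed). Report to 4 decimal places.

1. box [0,92]×[0,86]: [(0, 0) (92, 0) (92, 86) (0, 86)]
2. ⊥bis P3·P0 via (56.715,46.06): [(0, 0) (92, 0) (92, 1.6447) (24.9853, 86) (0, 86)]  |A|=5085.4786
3. ⊥bis P3·P1 via (38.47,34.91): [(45.6121, 0) (92, 0) (92, 1.6447) (29.0695, 80.859)]  |A|=1927.1917
4. ⊥bis P3·P2 via (43.905,52.935): [(34.8083, 52.8082) (45.6121, 0) (92, 0) (92, 1.6447) (51.1728, 53.0363)]  |A|=1697.0184
5. ⊥bis P3·P4 via (24.36,31.2): [(34.8083, 52.8082) (45.6121, 0) (92, 0) (92, 1.6447) (51.1728, 53.0363)]  |A|=1697.0184
6. canonical 5-gon: [(34.8083, 52.8082) (45.6121, 0) (92, 0) (92, 1.6447) (51.1728, 53.0363)]
7. shoelace: 1697.0184

Area of P3's cell: 1697.0184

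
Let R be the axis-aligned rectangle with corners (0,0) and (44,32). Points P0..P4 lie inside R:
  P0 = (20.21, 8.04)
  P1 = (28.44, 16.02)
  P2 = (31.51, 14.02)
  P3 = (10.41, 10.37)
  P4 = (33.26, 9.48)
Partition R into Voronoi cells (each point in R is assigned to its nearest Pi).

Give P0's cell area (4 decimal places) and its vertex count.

1. box [0,44]×[0,32]: [(0, 0) (44, 0) (44, 32) (0, 32)]
2. ⊥bis P0·P1 via (24.325,12.03): [(0, 0) (35.9896, 0) (4.9616, 32) (0, 32)]  |A|=655.2191
3. ⊥bis P0·P2 via (25.86,11.03): [(0, 0) (31.6971, 0) (26.5394, 9.7463) (4.9616, 32) (0, 32)]  |A|=634.3013
4. ⊥bis P0·P3 via (15.31,9.205): [(13.1215, 0) (31.6971, 0) (26.5394, 9.7463) (17.6246, 18.9403)]  |A|=195.6466
5. ⊥bis P0·P4 via (26.735,8.76): [(13.1215, 0) (27.7016, 0) (26.649, 9.539) (26.5394, 9.7463) (17.6246, 18.9403)]  |A|=176.5901
6. canonical 5-gon: [(13.1215, 0) (27.7016, 0) (26.649, 9.539) (26.5394, 9.7463) (17.6246, 18.9403)]
7. shoelace: 176.5901

Area of P0's cell: 176.5901 (5 vertices)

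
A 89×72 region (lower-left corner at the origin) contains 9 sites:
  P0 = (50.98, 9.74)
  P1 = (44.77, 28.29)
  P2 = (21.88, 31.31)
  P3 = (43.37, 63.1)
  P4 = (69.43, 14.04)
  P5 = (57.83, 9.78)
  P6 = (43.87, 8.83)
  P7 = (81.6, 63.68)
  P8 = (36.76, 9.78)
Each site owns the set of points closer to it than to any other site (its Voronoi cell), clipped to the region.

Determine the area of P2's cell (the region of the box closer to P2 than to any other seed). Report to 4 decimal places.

1. box [0,89]×[0,72]: [(0, 0) (89, 0) (89, 72) (0, 72)]
2. ⊥bis P2·P0 via (36.43,20.525): [(0, 0) (21.2161, 0) (74.5852, 72) (0, 72)]  |A|=3448.8464
3. ⊥bis P2·P1 via (33.325,29.8): [(0, 0) (21.2161, 0) (31.164, 13.4206) (38.8927, 72) (0, 72)]  |A|=2403.4242
4. ⊥bis P2·P3 via (32.625,47.205): [(0, 69.2595) (0, 0) (21.2161, 0) (31.164, 13.4206) (35.376, 45.3453)]  |A|=1836.6141
5. ⊥bis P2·P4 via (45.655,22.675): [(0, 69.2595) (0, 0) (21.2161, 0) (31.164, 13.4206) (35.376, 45.3453)]  |A|=1836.6141
6. ⊥bis P2·P5 via (39.855,20.545): [(0, 69.2595) (0, 0) (21.2161, 0) (31.164, 13.4206) (35.376, 45.3453)]  |A|=1836.6141
7. ⊥bis P2·P6 via (32.875,20.07): [(0, 69.2595) (0, 0) (12.3578, 0) (31.9177, 19.1336) (35.376, 45.3453)]  |A|=1728.5103
8. ⊥bis P2·P7 via (51.74,47.495): [(0, 69.2595) (0, 0) (12.3578, 0) (31.9177, 19.1336) (35.376, 45.3453)]  |A|=1728.5103
9. ⊥bis P2·P8 via (29.32,20.545): [(0, 69.2595) (0, 0.2811) (32.3833, 22.6621) (35.376, 45.3453)]  |A|=1553.8769
10. canonical 4-gon: [(0, 69.2595) (0, 0.2811) (32.3833, 22.6621) (35.376, 45.3453)]
11. shoelace: 1553.8769

Area of P2's cell: 1553.8769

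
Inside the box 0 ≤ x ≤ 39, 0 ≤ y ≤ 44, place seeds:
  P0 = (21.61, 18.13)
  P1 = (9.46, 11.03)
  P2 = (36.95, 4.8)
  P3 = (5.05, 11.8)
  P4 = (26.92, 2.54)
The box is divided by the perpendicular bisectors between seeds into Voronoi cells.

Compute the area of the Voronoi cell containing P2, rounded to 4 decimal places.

Area of P2's cell: 140.3217

1. box [0,39]×[0,44]: [(0, 0) (39, 0) (39, 44) (0, 44)]
2. ⊥bis P2·P0 via (29.28,11.465): [(19.3173, 0) (39, 0) (39, 22.6507)]  |A|=222.9135
3. ⊥bis P2·P1 via (23.205,7.915): [(22.15, 3.2599) (21.4112, 0) (39, 0) (39, 22.6507)]  |A|=219.5004
4. ⊥bis P2·P3 via (21,8.3): [(22.15, 3.2599) (21.4112, 0) (39, 0) (39, 22.6507)]  |A|=219.5004
5. ⊥bis P2·P4 via (31.935,3.67): [(29.9936, 12.2862) (32.7619, 0) (39, 0) (39, 22.6507)]  |A|=140.3217
6. canonical 4-gon: [(29.9936, 12.2862) (32.7619, 0) (39, 0) (39, 22.6507)]
7. shoelace: 140.3217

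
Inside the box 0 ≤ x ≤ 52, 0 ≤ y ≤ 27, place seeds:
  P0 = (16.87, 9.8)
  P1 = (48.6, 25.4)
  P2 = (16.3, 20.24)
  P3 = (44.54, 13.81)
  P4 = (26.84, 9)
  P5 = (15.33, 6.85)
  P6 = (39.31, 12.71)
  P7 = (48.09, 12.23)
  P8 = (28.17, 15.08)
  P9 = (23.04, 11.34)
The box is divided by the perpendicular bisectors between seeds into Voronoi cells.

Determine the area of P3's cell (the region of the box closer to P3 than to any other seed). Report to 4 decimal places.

Area of P3's cell: 62.8276

1. box [0,52]×[0,27]: [(0, 0) (52, 0) (52, 27) (0, 27)]
2. ⊥bis P3·P0 via (30.705,11.805): [(32.4158, 0) (52, 0) (52, 27) (28.5029, 27)]  |A|=581.5974
3. ⊥bis P3·P1 via (46.57,19.605): [(28.6657, 25.8769) (32.4158, 0) (52, 0) (52, 17.7029)]  |A|=459.9316
4. ⊥bis P3·P2 via (30.42,17.025): [(32.157, 24.6539) (30.1319, 15.7596) (32.4158, 0) (52, 0) (52, 17.7029)]  |A|=443.1666
5. ⊥bis P3·P4 via (35.69,11.405): [(32.157, 24.6539) (32.1263, 24.5189) (38.7893, 0) (52, 0) (52, 17.7029)]  |A|=339.3127
6. ⊥bis P3·P5 via (29.935,10.33): [(32.157, 24.6539) (32.1263, 24.5189) (38.7893, 0) (52, 0) (52, 17.7029)]  |A|=339.3127
7. ⊥bis P3·P6 via (41.925,13.26): [(40.1149, 21.8662) (44.7139, 0) (52, 0) (52, 17.7029)]  |A|=184.8599
8. ⊥bis P3·P7 via (46.315,13.02): [(48.8849, 18.7941) (40.1149, 21.8662) (43.3681, 6.3988)]  |A|=62.8276
9. ⊥bis P3·P8 via (36.355,14.445): [(48.8849, 18.7941) (40.1149, 21.8662) (43.3681, 6.3988)]  |A|=62.8276
10. ⊥bis P3·P9 via (33.79,12.575): [(48.8849, 18.7941) (40.1149, 21.8662) (43.3681, 6.3988)]  |A|=62.8276
11. canonical 3-gon: [(48.8849, 18.7941) (40.1149, 21.8662) (43.3681, 6.3988)]
12. shoelace: 62.8276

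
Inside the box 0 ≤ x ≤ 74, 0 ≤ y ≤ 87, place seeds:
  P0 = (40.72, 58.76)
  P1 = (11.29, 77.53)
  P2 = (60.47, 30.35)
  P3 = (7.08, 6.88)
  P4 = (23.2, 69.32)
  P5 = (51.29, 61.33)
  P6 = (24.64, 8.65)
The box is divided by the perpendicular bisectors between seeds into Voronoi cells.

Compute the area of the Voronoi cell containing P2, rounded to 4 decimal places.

1. box [0,74]×[0,87]: [(0, 0) (74, 0) (74, 87) (0, 87)]
2. ⊥bis P2·P0 via (50.595,44.555): [(0, 9.3825) (0, 0) (74, 0) (74, 60.8256)]  |A|=2597.7003
3. ⊥bis P2·P1 via (35.88,53.94): [(0, 9.3825) (0, 0) (74, 0) (74, 60.8256)]  |A|=2597.7003
4. ⊥bis P2·P3 via (33.775,18.615): [(28.978, 29.5273) (41.9581, 0) (74, 0) (74, 60.8256)]  |A|=1842.3026
5. ⊥bis P2·P4 via (41.835,49.835): [(28.978, 29.5273) (41.9581, 0) (74, 0) (74, 60.8256)]  |A|=1842.3026
6. ⊥bis P2·P5 via (55.88,45.84): [(49.8904, 44.0651) (28.978, 29.5273) (41.9581, 0) (74, 0) (74, 51.2093)]  |A|=1726.3797
7. ⊥bis P2·P6 via (42.555,19.5): [(49.8904, 44.0651) (34.2587, 33.1984) (54.3649, 0) (74, 0) (74, 51.2093)]  |A|=1418.6472
8. canonical 5-gon: [(49.8904, 44.0651) (34.2587, 33.1984) (54.3649, 0) (74, 0) (74, 51.2093)]
9. shoelace: 1418.6472

Area of P2's cell: 1418.6472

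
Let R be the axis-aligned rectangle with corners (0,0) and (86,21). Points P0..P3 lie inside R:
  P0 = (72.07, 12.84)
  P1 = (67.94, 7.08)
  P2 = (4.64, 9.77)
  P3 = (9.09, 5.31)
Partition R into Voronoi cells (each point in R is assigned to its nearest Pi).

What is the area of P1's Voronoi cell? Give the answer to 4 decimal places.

1. box [0,86]×[0,21]: [(0, 0) (86, 0) (86, 21) (0, 21)]
2. ⊥bis P1·P0 via (70.005,9.96): [(0, 0) (83.8959, 0) (54.6078, 21) (0, 21)]  |A|=1454.2894
3. ⊥bis P1·P2 via (36.29,8.425): [(35.932, 0) (83.8959, 0) (54.6078, 21) (36.8244, 21)]  |A|=690.3476
4. ⊥bis P1·P3 via (38.515,6.195): [(38.7013, 0) (83.8959, 0) (54.6078, 21) (38.0697, 21)]  |A|=648.1935
5. canonical 4-gon: [(38.7013, 0) (83.8959, 0) (54.6078, 21) (38.0697, 21)]
6. shoelace: 648.1935

Area of P1's cell: 648.1935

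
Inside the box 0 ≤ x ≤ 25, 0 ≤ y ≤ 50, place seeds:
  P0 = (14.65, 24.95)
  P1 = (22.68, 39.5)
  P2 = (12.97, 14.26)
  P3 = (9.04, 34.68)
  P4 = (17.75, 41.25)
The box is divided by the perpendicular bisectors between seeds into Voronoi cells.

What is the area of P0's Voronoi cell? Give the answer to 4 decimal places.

1. box [0,25]×[0,50]: [(0, 0) (25, 0) (25, 50) (0, 50)]
2. ⊥bis P0·P1 via (18.665,32.225): [(0, 42.526) (0, 0) (25, 0) (25, 28.7288)]  |A|=890.6851
3. ⊥bis P0·P2 via (13.81,19.605): [(0, 42.526) (0, 21.7753) (25, 17.8464) (25, 28.7288)]  |A|=395.4132
4. ⊥bis P0·P3 via (11.845,29.815): [(17.3161, 32.9695) (0, 22.9856) (0, 21.7753) (25, 17.8464) (25, 28.7288)]  |A|=226.231
5. ⊥bis P0·P4 via (16.2,33.1): [(17.542, 32.8448) (17.2095, 32.908) (0, 22.9856) (0, 21.7753) (25, 17.8464) (25, 28.7288)]  |A|=226.2174
6. canonical 6-gon: [(17.542, 32.8448) (17.2095, 32.908) (0, 22.9856) (0, 21.7753) (25, 17.8464) (25, 28.7288)]
7. shoelace: 226.2174

Area of P0's cell: 226.2174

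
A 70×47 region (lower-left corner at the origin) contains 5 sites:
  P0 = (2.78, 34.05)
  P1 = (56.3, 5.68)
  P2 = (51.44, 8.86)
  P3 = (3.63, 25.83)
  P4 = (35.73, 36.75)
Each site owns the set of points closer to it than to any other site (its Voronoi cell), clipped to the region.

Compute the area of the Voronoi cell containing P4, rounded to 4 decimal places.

1. box [0,70]×[0,47]: [(0, 0) (70, 0) (70, 47) (0, 47)]
2. ⊥bis P4·P0 via (19.255,35.4): [(22.1558, 0) (70, 0) (70, 47) (18.3045, 47)]  |A|=2339.1847
3. ⊥bis P4·P1 via (46.015,21.215): [(21.7346, 5.1401) (70, 37.0944) (70, 47) (18.3045, 47)]  |A|=1321.0362
4. ⊥bis P4·P2 via (43.585,22.805): [(21.315, 10.2606) (70, 37.6842) (70, 47) (18.3045, 47)]  |A|=1176.4013
5. ⊥bis P4·P3 via (19.68,31.29): [(19.5638, 31.6316) (25.9464, 12.8695) (70, 37.6842) (70, 47) (18.3045, 47)]  |A|=1124.6278
6. canonical 5-gon: [(19.5638, 31.6316) (25.9464, 12.8695) (70, 37.6842) (70, 47) (18.3045, 47)]
7. shoelace: 1124.6278

Area of P4's cell: 1124.6278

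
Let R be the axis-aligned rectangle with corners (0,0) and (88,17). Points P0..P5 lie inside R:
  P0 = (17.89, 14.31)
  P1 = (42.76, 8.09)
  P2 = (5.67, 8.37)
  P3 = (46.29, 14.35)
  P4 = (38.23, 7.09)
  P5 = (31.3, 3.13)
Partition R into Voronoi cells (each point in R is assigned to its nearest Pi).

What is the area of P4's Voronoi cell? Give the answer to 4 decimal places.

1. box [0,88]×[0,17]: [(0, 0) (88, 0) (88, 17) (0, 17)]
2. ⊥bis P4·P0 via (28.06,10.7): [(24.2619, 0) (88, 0) (88, 17) (30.2963, 17)]  |A|=1032.2557
3. ⊥bis P4·P1 via (40.495,7.59): [(24.2619, 0) (42.1705, 0) (38.4177, 17) (30.2963, 17)]  |A|=221.2557
4. ⊥bis P4·P2 via (21.95,7.73): [(24.2619, 0) (42.1705, 0) (38.4177, 17) (30.2963, 17)]  |A|=221.2557
5. ⊥bis P4·P3 via (42.26,10.72): [(24.2619, 0) (42.1705, 0) (39.0068, 14.3317) (36.6033, 17) (30.2963, 17)]  |A|=218.835
6. ⊥bis P4·P5 via (34.765,5.11): [(29.4052, 14.4897) (37.685, 0) (42.1705, 0) (39.0068, 14.3317) (36.6033, 17) (30.2963, 17)]  |A|=121.5867
7. canonical 6-gon: [(29.4052, 14.4897) (37.685, 0) (42.1705, 0) (39.0068, 14.3317) (36.6033, 17) (30.2963, 17)]
8. shoelace: 121.5867

Area of P4's cell: 121.5867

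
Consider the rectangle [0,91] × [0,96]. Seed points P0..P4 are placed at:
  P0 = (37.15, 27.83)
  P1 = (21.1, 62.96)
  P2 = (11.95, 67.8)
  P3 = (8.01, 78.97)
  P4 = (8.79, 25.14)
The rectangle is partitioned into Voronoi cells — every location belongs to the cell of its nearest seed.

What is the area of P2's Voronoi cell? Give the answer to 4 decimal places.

1. box [0,91]×[0,96]: [(0, 0) (91, 0) (91, 96) (0, 96)]
2. ⊥bis P2·P0 via (24.55,47.815): [(0, 32.3369) (91, 89.7099) (91, 96) (0, 96)]  |A|=3182.87
3. ⊥bis P2·P1 via (16.525,65.38): [(0, 34.1396) (32.7218, 96) (0, 96)]  |A|=1012.0928
4. ⊥bis P2·P3 via (9.98,73.385): [(0, 69.8647) (0, 34.1396) (23.2319, 78.0593)]  |A|=414.9819
5. ⊥bis P2·P4 via (10.37,46.47): [(0, 69.8647) (0, 47.2381) (6.6674, 46.7443) (23.2319, 78.0593)]  |A|=371.315
6. canonical 4-gon: [(0, 69.8647) (0, 47.2381) (6.6674, 46.7443) (23.2319, 78.0593)]
7. shoelace: 371.315

Area of P2's cell: 371.3150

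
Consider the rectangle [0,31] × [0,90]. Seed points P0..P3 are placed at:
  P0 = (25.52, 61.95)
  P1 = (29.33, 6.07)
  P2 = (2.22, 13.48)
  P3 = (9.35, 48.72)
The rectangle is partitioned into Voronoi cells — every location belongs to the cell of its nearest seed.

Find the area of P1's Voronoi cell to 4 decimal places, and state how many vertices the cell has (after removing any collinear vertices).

1. box [0,31]×[0,90]: [(0, 0) (31, 0) (31, 90) (0, 90)]
2. ⊥bis P1·P0 via (27.425,34.01): [(0, 32.1401) (0, 0) (31, 0) (31, 34.2537)]  |A|=1029.1049
3. ⊥bis P1·P2 via (15.775,9.775): [(22.3037, 33.6608) (13.1032, 0) (31, 0) (31, 34.2537)]  |A|=450.1505
4. ⊥bis P1·P3 via (19.34,27.395): [(20.7748, 28.0672) (13.1032, 0) (31, 0) (31, 32.8573)]  |A|=419.1423
5. canonical 4-gon: [(20.7748, 28.0672) (13.1032, 0) (31, 0) (31, 32.8573)]
6. shoelace: 419.1423

Area of P1's cell: 419.1423 (4 vertices)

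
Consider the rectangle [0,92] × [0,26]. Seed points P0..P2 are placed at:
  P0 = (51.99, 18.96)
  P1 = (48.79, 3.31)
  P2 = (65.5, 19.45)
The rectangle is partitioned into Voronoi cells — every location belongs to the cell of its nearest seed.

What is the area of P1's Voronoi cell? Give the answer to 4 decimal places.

Area of P1's cell: 952.1903

1. box [0,92]×[0,26]: [(0, 0) (92, 0) (92, 26) (0, 26)]
2. ⊥bis P1·P0 via (50.39,11.135): [(0, 21.4384) (0, 0) (92, 0) (92, 2.6269)]  |A|=1107.0025
3. ⊥bis P1·P2 via (57.145,11.38): [(59.1023, 9.3536) (0, 21.4384) (0, 0) (68.1368, 0)]  |A|=952.1903
4. canonical 4-gon: [(59.1023, 9.3536) (0, 21.4384) (0, 0) (68.1368, 0)]
5. shoelace: 952.1903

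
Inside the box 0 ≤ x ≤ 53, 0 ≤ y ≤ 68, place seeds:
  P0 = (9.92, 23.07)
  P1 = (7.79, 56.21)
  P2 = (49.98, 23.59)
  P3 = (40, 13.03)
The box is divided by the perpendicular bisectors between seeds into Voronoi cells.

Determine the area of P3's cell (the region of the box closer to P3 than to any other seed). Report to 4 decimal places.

1. box [0,53]×[0,68]: [(0, 0) (53, 0) (53, 68) (0, 68)]
2. ⊥bis P3·P0 via (24.96,18.05): [(18.9353, 0) (53, 0) (53, 68) (41.6321, 68)]  |A|=1544.7059
3. ⊥bis P3·P1 via (23.895,34.62): [(32.6773, 41.1711) (18.9353, 0) (53, 0) (53, 56.3308)]  |A|=1273.6375
4. ⊥bis P3·P2 via (44.99,18.31): [(29.8292, 32.6381) (18.9353, 0) (53, 0) (53, 10.7399)]  |A|=680.3302
5. canonical 4-gon: [(29.8292, 32.6381) (18.9353, 0) (53, 0) (53, 10.7399)]
6. shoelace: 680.3302

Area of P3's cell: 680.3302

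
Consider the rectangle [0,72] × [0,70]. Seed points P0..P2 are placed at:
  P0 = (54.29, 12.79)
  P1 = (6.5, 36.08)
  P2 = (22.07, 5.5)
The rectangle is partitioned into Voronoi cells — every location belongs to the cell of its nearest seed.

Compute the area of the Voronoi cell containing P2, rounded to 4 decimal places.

Area of P2's cell: 839.1150

1. box [0,72]×[0,70]: [(0, 0) (72, 0) (72, 70) (0, 70)]
2. ⊥bis P2·P0 via (38.18,9.145): [(0, 0) (40.2491, 0) (24.4111, 70) (0, 70)]  |A|=2263.1088
3. ⊥bis P2·P1 via (14.285,20.79): [(0, 13.5167) (0, 0) (40.2491, 0) (33.3491, 30.4966)]  |A|=839.115
4. canonical 4-gon: [(0, 13.5167) (0, 0) (40.2491, 0) (33.3491, 30.4966)]
5. shoelace: 839.115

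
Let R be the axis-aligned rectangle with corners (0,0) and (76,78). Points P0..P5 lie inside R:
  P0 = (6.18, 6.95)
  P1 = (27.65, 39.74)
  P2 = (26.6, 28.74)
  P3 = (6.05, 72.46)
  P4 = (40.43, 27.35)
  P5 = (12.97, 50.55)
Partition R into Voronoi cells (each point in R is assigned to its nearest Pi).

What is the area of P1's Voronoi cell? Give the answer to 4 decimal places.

Area of P1's cell: 1177.3467

1. box [0,76]×[0,78]: [(0, 0) (76, 0) (76, 78) (0, 78)]
2. ⊥bis P1·P0 via (16.915,23.345): [(0, 34.4205) (52.5686, 0) (76, 0) (76, 78) (0, 78)]  |A|=5023.2819
3. ⊥bis P1·P2 via (27.125,34.24): [(0, 36.8292) (76, 29.5747) (76, 78) (0, 78)]  |A|=3404.6532
4. ⊥bis P1·P3 via (16.85,56.1): [(0, 44.9765) (0, 36.8292) (76, 29.5747) (76, 78) (50.0244, 78)]  |A|=2578.6628
5. ⊥bis P1·P4 via (34.04,33.545): [(0, 44.9765) (0, 36.8292) (34.071, 33.577) (76, 76.8258) (76, 78) (50.0244, 78)]  |A|=1588.0667
6. ⊥bis P1·P5 via (20.31,45.145): [(39.2811, 70.9078) (13.2548, 35.564) (34.071, 33.577) (76, 76.8258) (76, 78) (50.0244, 78)]  |A|=1177.3467
7. canonical 6-gon: [(39.2811, 70.9078) (13.2548, 35.564) (34.071, 33.577) (76, 76.8258) (76, 78) (50.0244, 78)]
8. shoelace: 1177.3467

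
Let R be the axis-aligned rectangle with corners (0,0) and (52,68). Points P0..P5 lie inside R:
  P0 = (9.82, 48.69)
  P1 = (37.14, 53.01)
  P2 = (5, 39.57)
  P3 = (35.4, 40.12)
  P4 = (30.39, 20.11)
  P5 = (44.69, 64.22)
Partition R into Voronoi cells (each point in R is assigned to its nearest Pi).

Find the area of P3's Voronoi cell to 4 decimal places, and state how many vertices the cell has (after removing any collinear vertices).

Area of P3's cell: 527.7483 (5 vertices)

1. box [0,52]×[0,68]: [(0, 0) (52, 0) (52, 68) (0, 68)]
2. ⊥bis P3·P0 via (22.61,44.405): [(7.7331, 0) (52, 0) (52, 68) (30.515, 68)]  |A|=2235.5653
3. ⊥bis P3·P1 via (36.27,46.565): [(23.8934, 48.2357) (7.7331, 0) (52, 0) (52, 44.4416)]  |A|=1692.174
4. ⊥bis P3·P2 via (20.2,39.845): [(23.8934, 48.2357) (20.2452, 37.3465) (20.9209, 0) (52, 0) (52, 44.4416)]  |A|=1445.9156
5. ⊥bis P3·P4 via (32.895,30.115): [(23.8934, 48.2357) (20.2452, 37.3465) (20.3191, 33.2637) (52, 25.3316) (52, 44.4416)]  |A|=527.7483
6. ⊥bis P3·P5 via (40.045,52.17): [(23.8934, 48.2357) (20.2452, 37.3465) (20.3191, 33.2637) (52, 25.3316) (52, 44.4416)]  |A|=527.7483
7. canonical 5-gon: [(23.8934, 48.2357) (20.2452, 37.3465) (20.3191, 33.2637) (52, 25.3316) (52, 44.4416)]
8. shoelace: 527.7483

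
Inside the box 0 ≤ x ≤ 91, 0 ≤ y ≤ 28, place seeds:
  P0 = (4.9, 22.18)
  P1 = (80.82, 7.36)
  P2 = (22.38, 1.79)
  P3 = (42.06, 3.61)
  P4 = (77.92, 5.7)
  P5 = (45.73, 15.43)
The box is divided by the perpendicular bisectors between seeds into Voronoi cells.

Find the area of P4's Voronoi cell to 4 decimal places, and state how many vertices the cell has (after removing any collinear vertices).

1. box [0,91]×[0,28]: [(0, 0) (91, 0) (91, 28) (0, 28)]
2. ⊥bis P4·P0 via (41.41,13.94): [(38.2639, 0) (91, 0) (91, 28) (44.5832, 28)]  |A|=1388.1408
3. ⊥bis P4·P1 via (79.37,6.53): [(38.2639, 0) (83.1079, 0) (67.0803, 28) (44.5832, 28)]  |A|=942.7748
4. ⊥bis P4·P2 via (50.15,3.745): [(50.4136, 0) (83.1079, 0) (67.0803, 28) (48.4425, 28)]  |A|=718.6485
5. ⊥bis P4·P3 via (59.99,4.655): [(60.2613, 0) (83.1079, 0) (67.0803, 28) (58.6294, 28)]  |A|=438.1641
6. ⊥bis P4·P5 via (61.825,10.565): [(59.9979, 4.5202) (60.2613, 0) (83.1079, 0) (67.0899, 27.9831)]  |A|=338.7785
7. canonical 4-gon: [(59.9979, 4.5202) (60.2613, 0) (83.1079, 0) (67.0899, 27.9831)]
8. shoelace: 338.7785

Area of P4's cell: 338.7785 (4 vertices)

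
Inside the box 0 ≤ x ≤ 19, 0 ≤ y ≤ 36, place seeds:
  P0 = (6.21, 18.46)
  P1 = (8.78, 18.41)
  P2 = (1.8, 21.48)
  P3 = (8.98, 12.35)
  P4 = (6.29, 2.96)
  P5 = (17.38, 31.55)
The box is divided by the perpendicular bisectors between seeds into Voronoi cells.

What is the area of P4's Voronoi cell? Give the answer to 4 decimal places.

1. box [0,19]×[0,36]: [(0, 0) (19, 0) (19, 36) (0, 36)]
2. ⊥bis P4·P0 via (6.25,10.71): [(0, 10.6777) (0, 0) (19, 0) (19, 10.7758)]  |A|=203.8087
3. ⊥bis P4·P1 via (7.535,10.685): [(7.3448, 10.7157) (0, 10.6777) (0, 0) (19, 0) (19, 8.8372)]  |A|=192.5116
4. ⊥bis P4·P2 via (4.045,12.22): [(7.3448, 10.7157) (0, 10.6777) (0, 0) (19, 0) (19, 8.8372)]  |A|=192.5116
5. ⊥bis P4·P3 via (7.635,7.655): [(0, 9.8422) (0, 0) (19, 0) (19, 4.3992)]  |A|=135.2938
6. ⊥bis P4·P5 via (11.835,17.255): [(0, 9.8422) (0, 0) (19, 0) (19, 4.3992)]  |A|=135.2938
7. canonical 4-gon: [(0, 9.8422) (0, 0) (19, 0) (19, 4.3992)]
8. shoelace: 135.2938

Area of P4's cell: 135.2938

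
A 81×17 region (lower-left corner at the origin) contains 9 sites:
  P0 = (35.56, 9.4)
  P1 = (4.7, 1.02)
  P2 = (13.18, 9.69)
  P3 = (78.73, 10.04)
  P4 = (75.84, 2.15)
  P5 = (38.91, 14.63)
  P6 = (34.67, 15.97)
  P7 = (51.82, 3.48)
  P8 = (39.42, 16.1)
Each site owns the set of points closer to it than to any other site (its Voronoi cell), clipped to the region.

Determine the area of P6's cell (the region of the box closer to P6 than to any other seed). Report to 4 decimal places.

Area of P6's cell: 65.3331

1. box [0,81]×[0,17]: [(0, 0) (81, 0) (81, 17) (0, 17)]
2. ⊥bis P6·P0 via (35.115,12.685): [(0, 7.9282) (66.9684, 17) (0, 17)]  |A|=303.763
3. ⊥bis P6·P1 via (19.685,8.495): [(18.7039, 10.4619) (66.9684, 17) (15.4424, 17)]  |A|=168.4416
4. ⊥bis P6·P2 via (23.925,12.83): [(24.3919, 11.2324) (66.9684, 17) (22.7064, 17)]  |A|=127.6428
5. ⊥bis P6·P3 via (56.7,13.005): [(24.3919, 11.2324) (57.057, 15.6574) (57.2377, 17) (22.7064, 17)]  |A|=121.1104
6. ⊥bis P6·P4 via (55.255,9.06): [(24.3919, 11.2324) (57.057, 15.6574) (57.2377, 17) (22.7064, 17)]  |A|=121.1104
7. ⊥bis P6·P5 via (36.79,15.3): [(24.3919, 11.2324) (36.0015, 12.8051) (37.3273, 17) (22.7064, 17)]  |A|=65.4719
8. ⊥bis P6·P7 via (43.245,9.725): [(24.3919, 11.2324) (36.0015, 12.8051) (37.3273, 17) (22.7064, 17)]  |A|=65.4719
9. ⊥bis P6·P8 via (37.045,16.035): [(24.3919, 11.2324) (36.0015, 12.8051) (37.0432, 16.1011) (37.0186, 17) (22.7064, 17)]  |A|=65.3331
10. canonical 5-gon: [(24.3919, 11.2324) (36.0015, 12.8051) (37.0432, 16.1011) (37.0186, 17) (22.7064, 17)]
11. shoelace: 65.3331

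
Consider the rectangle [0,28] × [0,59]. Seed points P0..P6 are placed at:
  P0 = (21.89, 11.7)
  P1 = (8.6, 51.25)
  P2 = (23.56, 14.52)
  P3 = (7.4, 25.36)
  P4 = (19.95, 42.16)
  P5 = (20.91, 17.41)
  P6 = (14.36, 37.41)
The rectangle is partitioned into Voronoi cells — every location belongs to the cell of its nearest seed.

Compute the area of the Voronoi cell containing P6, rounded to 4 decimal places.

1. box [0,28]×[0,59]: [(0, 0) (28, 0) (28, 59) (0, 59)]
2. ⊥bis P6·P0 via (18.125,24.555): [(0, 19.2465) (28, 27.4472) (28, 59) (0, 59)]  |A|=998.2879
3. ⊥bis P6·P1 via (11.48,44.33): [(0, 39.5522) (0, 19.2465) (28, 27.4472) (28, 51.2054)]  |A|=616.8939
4. ⊥bis P6·P2 via (18.96,25.965): [(0, 39.5522) (0, 19.2465) (8.2718, 21.6692) (28, 29.5984) (28, 51.2054)]  |A|=595.6746
5. ⊥bis P6·P3 via (10.88,31.385): [(0, 39.5522) (0, 37.6692) (19.7288, 26.274) (28, 29.5984) (28, 51.2054)]  |A|=408.7788
6. ⊥bis P6·P4 via (17.155,39.785): [(12.8193, 44.8874) (0, 39.5522) (0, 37.6692) (19.7288, 26.274) (26.3682, 28.9425)]  |A|=227.3219
7. ⊥bis P6·P5 via (17.635,27.41): [(25.4857, 29.9811) (12.8193, 44.8874) (0, 39.5522) (0, 37.6692) (17.716, 27.4365)]  |A|=215.6196
8. canonical 5-gon: [(25.4857, 29.9811) (12.8193, 44.8874) (0, 39.5522) (0, 37.6692) (17.716, 27.4365)]
9. shoelace: 215.6196

Area of P6's cell: 215.6196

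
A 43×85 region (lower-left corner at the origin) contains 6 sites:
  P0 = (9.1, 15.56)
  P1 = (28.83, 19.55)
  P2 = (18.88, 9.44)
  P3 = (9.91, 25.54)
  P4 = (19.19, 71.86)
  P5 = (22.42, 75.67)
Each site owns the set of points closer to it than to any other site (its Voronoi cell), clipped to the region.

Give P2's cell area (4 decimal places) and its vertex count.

Area of P2's cell: 319.9881 (3 vertices)

1. box [0,43]×[0,85]: [(0, 0) (43, 0) (43, 85) (0, 85)]
2. ⊥bis P2·P0 via (13.99,12.5): [(6.1679, 0) (43, 0) (43, 58.8591)]  |A|=1083.952
3. ⊥bis P2·P1 via (23.855,14.495): [(18.5225, 19.7431) (6.1679, 0) (38.5831, 0)]  |A|=319.9881
4. ⊥bis P2·P3 via (14.395,17.49): [(18.5225, 19.7431) (6.1679, 0) (38.5831, 0)]  |A|=319.9881
5. ⊥bis P2·P4 via (19.035,40.65): [(18.5225, 19.7431) (6.1679, 0) (38.5831, 0)]  |A|=319.9881
6. ⊥bis P2·P5 via (20.65,42.555): [(18.5225, 19.7431) (6.1679, 0) (38.5831, 0)]  |A|=319.9881
7. canonical 3-gon: [(18.5225, 19.7431) (6.1679, 0) (38.5831, 0)]
8. shoelace: 319.9881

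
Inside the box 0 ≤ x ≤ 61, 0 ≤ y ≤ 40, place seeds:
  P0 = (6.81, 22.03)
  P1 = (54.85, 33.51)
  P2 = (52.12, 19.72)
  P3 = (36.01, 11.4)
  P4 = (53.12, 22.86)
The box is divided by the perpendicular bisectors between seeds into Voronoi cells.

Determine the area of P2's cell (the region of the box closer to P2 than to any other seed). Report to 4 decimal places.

Area of P2's cell: 320.5894

1. box [0,61]×[0,40]: [(0, 0) (61, 0) (61, 40) (0, 40)]
2. ⊥bis P2·P0 via (29.465,20.875): [(28.4007, 0) (61, 0) (61, 40) (30.44, 40)]  |A|=1263.1844
3. ⊥bis P2·P1 via (53.485,26.615): [(29.9947, 31.2654) (28.4007, 0) (61, 0) (61, 25.1273)]  |A|=899.1525
4. ⊥bis P2·P3 via (44.065,15.56): [(36.6326, 29.9513) (52.101, 0) (61, 0) (61, 25.1273)]  |A|=439.4112
5. ⊥bis P2·P4 via (52.62,21.29): [(38.8391, 25.6788) (52.101, 0) (61, 0) (61, 18.6212)]  |A|=320.5894
6. canonical 4-gon: [(38.8391, 25.6788) (52.101, 0) (61, 0) (61, 18.6212)]
7. shoelace: 320.5894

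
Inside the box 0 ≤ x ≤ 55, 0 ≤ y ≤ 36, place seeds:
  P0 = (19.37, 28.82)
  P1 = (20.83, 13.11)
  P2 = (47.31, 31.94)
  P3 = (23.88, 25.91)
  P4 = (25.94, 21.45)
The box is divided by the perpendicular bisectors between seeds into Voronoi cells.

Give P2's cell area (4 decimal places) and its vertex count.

Area of P2's cell: 501.2435 (6 vertices)

1. box [0,55]×[0,36]: [(0, 0) (55, 0) (55, 36) (0, 36)]
2. ⊥bis P2·P0 via (33.34,30.38): [(36.7325, 0) (55, 0) (55, 36) (32.7124, 36)]  |A|=729.9919
3. ⊥bis P2·P1 via (34.07,22.525): [(34.2446, 22.2795) (50.0876, 0) (55, 0) (55, 36) (32.7124, 36)]  |A|=581.2191
4. ⊥bis P2·P3 via (35.595,28.925): [(39.0414, 15.534) (50.0876, 0) (55, 0) (55, 36) (33.7742, 36)]  |A|=542.6148
5. ⊥bis P2·P4 via (36.625,26.695): [(35.6663, 28.6481) (48.9294, 1.6287) (50.0876, 0) (55, 0) (55, 36) (33.7742, 36)]  |A|=501.2435
6. canonical 6-gon: [(35.6663, 28.6481) (48.9294, 1.6287) (50.0876, 0) (55, 0) (55, 36) (33.7742, 36)]
7. shoelace: 501.2435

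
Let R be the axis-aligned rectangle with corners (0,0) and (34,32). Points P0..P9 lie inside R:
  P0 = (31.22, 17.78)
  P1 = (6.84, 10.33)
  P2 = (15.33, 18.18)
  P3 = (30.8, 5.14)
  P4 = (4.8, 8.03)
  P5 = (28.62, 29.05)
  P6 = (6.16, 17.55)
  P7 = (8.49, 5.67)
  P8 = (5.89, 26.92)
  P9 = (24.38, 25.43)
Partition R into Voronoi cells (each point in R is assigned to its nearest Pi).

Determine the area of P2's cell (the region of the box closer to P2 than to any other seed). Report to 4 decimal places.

1. box [0,34]×[0,32]: [(0, 0) (34, 0) (34, 32) (0, 32)]
2. ⊥bis P2·P0 via (23.275,17.98): [(0, 0) (22.8224, 0) (23.6279, 32) (0, 32)]  |A|=743.205
3. ⊥bis P2·P1 via (11.085,14.255): [(0, 26.2437) (22.8606, 1.5193) (23.6279, 32) (0, 32)]  |A|=425.8935
4. ⊥bis P2·P3 via (23.065,11.66): [(0, 26.2437) (18.4961, 6.2397) (23.1175, 11.7223) (23.6279, 32) (0, 32)]  |A|=403.0218
5. ⊥bis P2·P4 via (10.065,13.105): [(0, 26.2437) (18.4961, 6.2397) (23.1175, 11.7223) (23.6279, 32) (0, 32)]  |A|=403.0218
6. ⊥bis P2·P5 via (21.975,23.615): [(0, 26.2437) (18.4961, 6.2397) (23.1175, 11.7223) (23.3738, 21.9048) (15.1168, 32) (0, 32)]  |A|=360.0612
7. ⊥bis P2·P6 via (10.745,17.865): [(10.9856, 14.3625) (18.4961, 6.2397) (23.1175, 11.7223) (23.3738, 21.9048) (15.1168, 32) (9.7739, 32)]  |A|=242.2494
8. ⊥bis P2·P7 via (11.91,11.925): [(10.9856, 14.3625) (14.5985, 10.455) (19.6987, 7.6664) (23.1175, 11.7223) (23.3738, 21.9048) (15.1168, 32) (9.7739, 32)]  |A|=236.9343
9. ⊥bis P2·P8 via (10.61,22.55): [(10.436, 22.3621) (10.9856, 14.3625) (14.5985, 10.455) (19.6987, 7.6664) (23.1175, 11.7223) (23.3738, 21.9048) (17.1067, 29.5671)]  |A|=195.9037
10. ⊥bis P2·P9 via (19.855,21.805): [(15.2464, 27.5578) (10.436, 22.3621) (10.9856, 14.3625) (14.5985, 10.455) (19.6987, 7.6664) (23.1175, 11.7223) (23.2642, 17.5494)]  |A|=164.4716
11. canonical 7-gon: [(15.2464, 27.5578) (10.436, 22.3621) (10.9856, 14.3625) (14.5985, 10.455) (19.6987, 7.6664) (23.1175, 11.7223) (23.2642, 17.5494)]
12. shoelace: 164.4716

Area of P2's cell: 164.4716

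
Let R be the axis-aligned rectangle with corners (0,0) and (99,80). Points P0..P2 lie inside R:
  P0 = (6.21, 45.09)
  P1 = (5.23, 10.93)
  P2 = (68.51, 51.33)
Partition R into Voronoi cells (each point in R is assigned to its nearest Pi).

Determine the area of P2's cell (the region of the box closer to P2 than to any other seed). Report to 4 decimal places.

Area of P2's cell: 4668.6114

1. box [0,99]×[0,80]: [(0, 0) (99, 0) (99, 80) (0, 80)]
2. ⊥bis P2·P0 via (37.36,48.21): [(42.1887, 0) (99, 0) (99, 80) (34.1759, 80)]  |A|=4865.4146
3. ⊥bis P2·P1 via (36.87,31.13): [(39.4803, 27.0415) (56.7444, 0) (99, 0) (99, 80) (34.1759, 80)]  |A|=4668.6114
4. canonical 5-gon: [(39.4803, 27.0415) (56.7444, 0) (99, 0) (99, 80) (34.1759, 80)]
5. shoelace: 4668.6114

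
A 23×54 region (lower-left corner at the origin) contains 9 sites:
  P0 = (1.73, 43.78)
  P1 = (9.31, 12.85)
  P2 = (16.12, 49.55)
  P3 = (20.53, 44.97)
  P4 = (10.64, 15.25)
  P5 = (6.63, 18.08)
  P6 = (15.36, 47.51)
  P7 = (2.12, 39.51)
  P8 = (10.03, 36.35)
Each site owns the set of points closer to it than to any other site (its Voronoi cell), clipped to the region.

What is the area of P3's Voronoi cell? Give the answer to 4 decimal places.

1. box [0,23]×[0,54]: [(0, 0) (23, 0) (23, 54) (0, 54)]
2. ⊥bis P3·P0 via (11.13,44.375): [(13.9388, 0) (23, 0) (23, 54) (10.5208, 54)]  |A|=581.5908
3. ⊥bis P3·P1 via (14.92,28.91): [(12.0453, 29.9142) (23, 26.0875) (23, 54) (10.5208, 54)]  |A|=303.1723
4. ⊥bis P3·P2 via (18.325,47.26): [(11.3712, 40.5643) (12.0453, 29.9142) (23, 26.0875) (23, 51.7615)]  |A|=206.323
5. ⊥bis P3·P4 via (15.585,30.11): [(11.3712, 40.5643) (11.9565, 31.3175) (23, 27.6425) (23, 51.7615)]  |A|=190.2206
6. ⊥bis P3·P5 via (13.58,31.525): [(11.3712, 40.5643) (11.888, 32.3996) (17.6408, 29.4259) (23, 27.6425) (23, 51.7615)]  |A|=187.2097
7. ⊥bis P3·P6 via (17.945,46.24): [(18.5549, 47.4813) (11.8032, 33.7389) (11.888, 32.3996) (17.6408, 29.4259) (23, 27.6425) (23, 51.7615)]  |A|=161.1997
8. ⊥bis P3·P7 via (11.325,42.24): [(18.5549, 47.4813) (13.0772, 36.3319) (14.6699, 30.9616) (17.6408, 29.4259) (23, 27.6425) (23, 51.7615)]  |A|=153.912
9. ⊥bis P3·P8 via (15.28,40.66): [(18.5549, 47.4813) (15.2322, 40.7182) (23, 31.2563) (23, 51.7615)]  |A|=87.5609
10. canonical 4-gon: [(18.5549, 47.4813) (15.2322, 40.7182) (23, 31.2563) (23, 51.7615)]
11. shoelace: 87.5609

Area of P3's cell: 87.5609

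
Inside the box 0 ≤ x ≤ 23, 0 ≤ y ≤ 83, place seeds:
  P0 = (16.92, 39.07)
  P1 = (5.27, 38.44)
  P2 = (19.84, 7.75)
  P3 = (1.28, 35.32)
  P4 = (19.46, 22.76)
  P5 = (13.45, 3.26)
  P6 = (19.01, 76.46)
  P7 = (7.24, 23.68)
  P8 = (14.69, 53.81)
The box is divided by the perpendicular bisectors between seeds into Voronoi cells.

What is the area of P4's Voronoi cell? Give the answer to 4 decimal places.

Area of P4's cell: 152.1111

1. box [0,23]×[0,83]: [(0, 0) (23, 0) (23, 83) (0, 83)]
2. ⊥bis P4·P0 via (18.19,30.915): [(0, 28.0822) (0, 0) (23, 0) (23, 31.6641)]  |A|=687.0824
3. ⊥bis P4·P1 via (12.365,30.6): [(11.5747, 29.8848) (0, 19.41) (0, 0) (23, 0) (23, 31.6641)]  |A|=636.8933
4. ⊥bis P4·P2 via (19.65,15.255): [(11.5747, 29.8848) (0, 19.41) (0, 14.7575) (23, 15.3398) (23, 31.6641)]  |A|=290.7738
5. ⊥bis P4·P3 via (10.37,29.04): [(11.5747, 29.8848) (9.9176, 28.3852) (0.5116, 14.7705) (23, 15.3398) (23, 31.6641)]  |A|=264.2813
6. ⊥bis P4·P5 via (16.455,13.01): [(11.5747, 29.8848) (9.9176, 28.3852) (2.3077, 17.3703) (9.9663, 15.0098) (23, 15.3398) (23, 31.6641)]  |A|=252.2062
7. ⊥bis P4·P6 via (19.235,49.61): [(11.5747, 29.8848) (9.9176, 28.3852) (2.3077, 17.3703) (9.9663, 15.0098) (23, 15.3398) (23, 31.6641)]  |A|=252.2062
8. ⊥bis P4·P7 via (13.35,23.22): [(13.8788, 30.2436) (12.7372, 15.08) (23, 15.3398) (23, 31.6641)]  |A|=152.1111
9. ⊥bis P4·P8 via (17.075,38.285): [(13.8788, 30.2436) (12.7372, 15.08) (23, 15.3398) (23, 31.6641)]  |A|=152.1111
10. canonical 4-gon: [(13.8788, 30.2436) (12.7372, 15.08) (23, 15.3398) (23, 31.6641)]
11. shoelace: 152.1111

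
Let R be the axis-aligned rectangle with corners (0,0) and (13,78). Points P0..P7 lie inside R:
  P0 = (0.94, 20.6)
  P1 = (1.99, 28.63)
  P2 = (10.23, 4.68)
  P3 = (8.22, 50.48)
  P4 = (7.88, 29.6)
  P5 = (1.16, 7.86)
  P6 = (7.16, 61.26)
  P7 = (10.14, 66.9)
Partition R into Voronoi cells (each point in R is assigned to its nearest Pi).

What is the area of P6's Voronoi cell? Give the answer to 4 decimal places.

1. box [0,13]×[0,78]: [(0, 0) (13, 0) (13, 78) (0, 78)]
2. ⊥bis P6·P0 via (4.05,40.93): [(0, 41.5496) (13, 39.5609) (13, 78) (0, 78)]  |A|=486.7823
3. ⊥bis P6·P1 via (4.575,44.945): [(0, 45.6699) (13, 43.6101) (13, 78) (0, 78)]  |A|=433.68
4. ⊥bis P6·P2 via (8.695,32.97): [(0, 45.6699) (13, 43.6101) (13, 78) (0, 78)]  |A|=433.68
5. ⊥bis P6·P3 via (7.69,55.87): [(0, 55.1138) (13, 56.3921) (13, 78) (0, 78)]  |A|=289.2112
6. ⊥bis P6·P4 via (7.52,45.43): [(0, 55.1138) (13, 56.3921) (13, 78) (0, 78)]  |A|=289.2112
7. ⊥bis P6·P5 via (4.16,34.56): [(0, 55.1138) (13, 56.3921) (13, 78) (0, 78)]  |A|=289.2112
8. ⊥bis P6·P7 via (8.65,64.08): [(0, 68.6504) (0, 55.1138) (13, 56.3921) (13, 61.7816)]  |A|=123.0191
9. canonical 4-gon: [(0, 68.6504) (0, 55.1138) (13, 56.3921) (13, 61.7816)]
10. shoelace: 123.0191

Area of P6's cell: 123.0191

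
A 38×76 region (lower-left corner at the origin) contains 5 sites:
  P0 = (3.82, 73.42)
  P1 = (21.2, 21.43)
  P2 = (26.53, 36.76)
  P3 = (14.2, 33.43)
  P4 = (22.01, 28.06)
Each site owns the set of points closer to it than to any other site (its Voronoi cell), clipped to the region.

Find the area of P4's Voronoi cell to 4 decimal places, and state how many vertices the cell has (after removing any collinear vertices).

Area of P4's cell: 132.9151 (4 vertices)

1. box [0,38]×[0,76]: [(0, 0) (38, 0) (38, 76) (0, 76)]
2. ⊥bis P4·P0 via (12.915,50.74): [(0, 45.5609) (0, 0) (38, 0) (38, 60.7994)]  |A|=2020.8465
3. ⊥bis P4·P1 via (21.605,24.745): [(0, 45.5609) (0, 27.3845) (38, 22.742) (38, 60.7994)]  |A|=1068.4427
4. ⊥bis P4·P2 via (24.27,32.41): [(0, 45.0192) (0, 27.3845) (38, 22.742) (38, 25.2767)]  |A|=383.2193
5. ⊥bis P4·P3 via (18.105,30.745): [(20.5711, 34.3317) (14.5704, 25.6044) (38, 22.742) (38, 25.2767)]  |A|=132.9151
6. canonical 4-gon: [(20.5711, 34.3317) (14.5704, 25.6044) (38, 22.742) (38, 25.2767)]
7. shoelace: 132.9151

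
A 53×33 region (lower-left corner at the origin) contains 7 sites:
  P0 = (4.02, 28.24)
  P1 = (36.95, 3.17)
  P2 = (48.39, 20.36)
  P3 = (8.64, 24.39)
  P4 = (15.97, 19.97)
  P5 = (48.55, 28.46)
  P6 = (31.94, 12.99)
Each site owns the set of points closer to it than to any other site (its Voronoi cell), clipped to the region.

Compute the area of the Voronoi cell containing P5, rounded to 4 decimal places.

Area of P5's cell: 171.2444

1. box [0,53]×[0,33]: [(0, 0) (53, 0) (53, 33) (0, 33)]
2. ⊥bis P5·P0 via (26.285,28.35): [(26.4251, 0) (53, 0) (53, 33) (26.262, 33)]  |A|=879.663
3. ⊥bis P5·P1 via (42.75,15.815): [(26.3097, 23.3558) (53, 11.1135) (53, 33) (26.262, 33)]  |A|=421.0111
4. ⊥bis P5·P2 via (48.47,24.41): [(26.3023, 24.8479) (53, 24.3205) (53, 33) (26.262, 33)]  |A|=224.8467
5. ⊥bis P5·P3 via (28.595,26.425): [(28.7608, 24.7993) (53, 24.3205) (53, 33) (27.9245, 33)]  |A|=208.0101
6. ⊥bis P5·P4 via (32.26,24.215): [(32.1251, 24.7329) (53, 24.3205) (53, 33) (29.9707, 33)]  |A|=185.785
7. ⊥bis P5·P6 via (40.245,20.725): [(30.4207, 31.2733) (36.5944, 24.6446) (53, 24.3205) (53, 33) (29.9707, 33)]  |A|=171.2444
8. canonical 5-gon: [(30.4207, 31.2733) (36.5944, 24.6446) (53, 24.3205) (53, 33) (29.9707, 33)]
9. shoelace: 171.2444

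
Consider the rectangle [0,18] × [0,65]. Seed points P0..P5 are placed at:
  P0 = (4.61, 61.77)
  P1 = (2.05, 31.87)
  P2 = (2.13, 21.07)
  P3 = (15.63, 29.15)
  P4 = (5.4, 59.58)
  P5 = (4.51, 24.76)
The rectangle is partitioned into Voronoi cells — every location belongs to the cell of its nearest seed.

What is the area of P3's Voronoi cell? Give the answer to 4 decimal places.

Area of P3's cell: 221.9579

1. box [0,18]×[0,65]: [(0, 0) (18, 0) (18, 65) (0, 65)]
2. ⊥bis P3·P0 via (10.12,45.46): [(0, 42.0412) (0, 0) (18, 0) (18, 48.1221)]  |A|=811.4694
3. ⊥bis P3·P1 via (8.84,30.51): [(11.9588, 46.0812) (2.729, 0) (18, 0) (18, 48.1221)]  |A|=497.2097
4. ⊥bis P3·P2 via (8.88,25.11): [(11.9588, 46.0812) (8.0396, 26.5141) (18, 9.8724) (18, 48.1221)]  |A|=245.5955
5. ⊥bis P3·P4 via (10.515,44.365): [(11.6945, 44.7615) (8.0396, 26.5141) (18, 9.8724) (18, 46.8813)]  |A|=237.9671
6. ⊥bis P3·P5 via (10.07,26.955): [(11.6945, 44.7615) (8.7816, 30.2185) (14.5157, 15.6939) (18, 9.8724) (18, 46.8813)]  |A|=221.9579
7. canonical 5-gon: [(11.6945, 44.7615) (8.7816, 30.2185) (14.5157, 15.6939) (18, 9.8724) (18, 46.8813)]
8. shoelace: 221.9579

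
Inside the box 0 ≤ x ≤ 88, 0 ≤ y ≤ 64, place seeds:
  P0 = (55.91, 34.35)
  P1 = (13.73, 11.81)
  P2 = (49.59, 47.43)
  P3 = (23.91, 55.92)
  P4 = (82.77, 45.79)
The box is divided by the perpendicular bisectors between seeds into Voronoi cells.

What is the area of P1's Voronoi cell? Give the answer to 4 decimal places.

Area of P1's cell: 1317.3309

1. box [0,88]×[0,64]: [(0, 0) (88, 0) (88, 64) (0, 64)]
2. ⊥bis P1·P0 via (34.82,23.08): [(0, 0) (47.1534, 0) (12.9533, 64) (0, 64)]  |A|=1923.4152
3. ⊥bis P1·P2 via (31.66,29.62): [(0, 61.4933) (0, 0) (47.1534, 0) (30.9353, 30.3496)]  |A|=1666.7004
4. ⊥bis P1·P3 via (18.82,33.865): [(30.0082, 31.2829) (0, 38.2084) (0, 0) (47.1534, 0) (30.9353, 30.3496)]  |A|=1317.3309
5. ⊥bis P1·P4 via (48.25,28.8): [(30.0082, 31.2829) (0, 38.2084) (0, 0) (47.1534, 0) (30.9353, 30.3496)]  |A|=1317.3309
6. canonical 5-gon: [(30.0082, 31.2829) (0, 38.2084) (0, 0) (47.1534, 0) (30.9353, 30.3496)]
7. shoelace: 1317.3309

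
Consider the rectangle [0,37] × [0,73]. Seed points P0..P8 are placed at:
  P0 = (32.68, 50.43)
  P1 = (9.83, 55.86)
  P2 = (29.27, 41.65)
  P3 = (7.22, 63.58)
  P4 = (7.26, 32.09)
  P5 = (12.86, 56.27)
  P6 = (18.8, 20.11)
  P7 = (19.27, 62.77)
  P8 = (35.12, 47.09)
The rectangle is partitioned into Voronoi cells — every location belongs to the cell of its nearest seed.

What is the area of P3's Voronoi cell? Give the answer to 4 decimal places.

1. box [0,37]×[0,73]: [(0, 0) (37, 0) (37, 73) (0, 73)]
2. ⊥bis P3·P0 via (19.95,57.005): [(0, 18.3794) (28.2114, 73) (0, 73)]  |A|=770.4611
3. ⊥bis P3·P1 via (8.525,59.72): [(0, 56.8378) (24.066, 64.9742) (28.2114, 73) (0, 73)]  |A|=307.6895
4. ⊥bis P3·P2 via (18.245,52.615): [(0, 56.8378) (24.066, 64.9742) (28.2114, 73) (0, 73)]  |A|=307.6895
5. ⊥bis P3·P4 via (7.24,47.835): [(0, 56.8378) (24.066, 64.9742) (28.2114, 73) (0, 73)]  |A|=307.6895
6. ⊥bis P3·P5 via (10.04,59.925): [(0, 56.8378) (10.7487, 60.4718) (26.9865, 73) (0, 73)]  |A|=255.9073
7. ⊥bis P3·P6 via (13.01,41.845): [(0, 56.8378) (10.7487, 60.4718) (26.9865, 73) (0, 73)]  |A|=255.9073
8. ⊥bis P3·P7 via (13.245,63.175): [(0, 56.8378) (10.7487, 60.4718) (13.1899, 62.3553) (13.9054, 73) (0, 73)]  |A|=186.2852
9. ⊥bis P3·P8 via (21.17,55.335): [(0, 56.8378) (10.7487, 60.4718) (13.1899, 62.3553) (13.9054, 73) (0, 73)]  |A|=186.2852
10. canonical 5-gon: [(0, 56.8378) (10.7487, 60.4718) (13.1899, 62.3553) (13.9054, 73) (0, 73)]
11. shoelace: 186.2852

Area of P3's cell: 186.2852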